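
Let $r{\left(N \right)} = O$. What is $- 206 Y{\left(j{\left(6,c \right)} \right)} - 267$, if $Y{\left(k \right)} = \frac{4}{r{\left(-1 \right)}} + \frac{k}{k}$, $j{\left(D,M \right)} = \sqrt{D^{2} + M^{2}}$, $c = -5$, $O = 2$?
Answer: $-885$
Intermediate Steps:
$r{\left(N \right)} = 2$
$Y{\left(k \right)} = 3$ ($Y{\left(k \right)} = \frac{4}{2} + \frac{k}{k} = 4 \cdot \frac{1}{2} + 1 = 2 + 1 = 3$)
$- 206 Y{\left(j{\left(6,c \right)} \right)} - 267 = \left(-206\right) 3 - 267 = -618 - 267 = -885$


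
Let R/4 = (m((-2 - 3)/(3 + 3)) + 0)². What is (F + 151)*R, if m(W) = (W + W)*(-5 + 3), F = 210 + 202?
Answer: 225200/9 ≈ 25022.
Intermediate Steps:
F = 412
m(W) = -4*W (m(W) = (2*W)*(-2) = -4*W)
R = 400/9 (R = 4*(-4*(-2 - 3)/(3 + 3) + 0)² = 4*(-(-20)/6 + 0)² = 4*(-4*(-⅚) + 0)² = 4*(10/3 + 0)² = 4*(10/3)² = 4*(100/9) = 400/9 ≈ 44.444)
(F + 151)*R = (412 + 151)*(400/9) = 563*(400/9) = 225200/9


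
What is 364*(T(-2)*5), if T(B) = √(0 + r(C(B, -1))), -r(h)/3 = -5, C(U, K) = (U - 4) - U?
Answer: 1820*√15 ≈ 7048.8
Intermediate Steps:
C(U, K) = -4 (C(U, K) = (-4 + U) - U = -4)
r(h) = 15 (r(h) = -3*(-5) = 15)
T(B) = √15 (T(B) = √(0 + 15) = √15)
364*(T(-2)*5) = 364*(√15*5) = 364*(5*√15) = 1820*√15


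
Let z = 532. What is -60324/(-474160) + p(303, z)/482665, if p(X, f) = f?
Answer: 1468426829/11443021820 ≈ 0.12832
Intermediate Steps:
-60324/(-474160) + p(303, z)/482665 = -60324/(-474160) + 532/482665 = -60324*(-1/474160) + 532*(1/482665) = 15081/118540 + 532/482665 = 1468426829/11443021820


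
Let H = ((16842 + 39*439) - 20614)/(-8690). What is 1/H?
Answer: -8690/13349 ≈ -0.65098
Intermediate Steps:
H = -13349/8690 (H = ((16842 + 17121) - 20614)*(-1/8690) = (33963 - 20614)*(-1/8690) = 13349*(-1/8690) = -13349/8690 ≈ -1.5361)
1/H = 1/(-13349/8690) = -8690/13349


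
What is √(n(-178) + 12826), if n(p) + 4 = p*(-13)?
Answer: 4*√946 ≈ 123.03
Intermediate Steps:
n(p) = -4 - 13*p (n(p) = -4 + p*(-13) = -4 - 13*p)
√(n(-178) + 12826) = √((-4 - 13*(-178)) + 12826) = √((-4 + 2314) + 12826) = √(2310 + 12826) = √15136 = 4*√946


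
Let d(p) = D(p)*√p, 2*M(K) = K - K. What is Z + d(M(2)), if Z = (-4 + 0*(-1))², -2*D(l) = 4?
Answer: 16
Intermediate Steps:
D(l) = -2 (D(l) = -½*4 = -2)
M(K) = 0 (M(K) = (K - K)/2 = (½)*0 = 0)
d(p) = -2*√p
Z = 16 (Z = (-4 + 0)² = (-4)² = 16)
Z + d(M(2)) = 16 - 2*√0 = 16 - 2*0 = 16 + 0 = 16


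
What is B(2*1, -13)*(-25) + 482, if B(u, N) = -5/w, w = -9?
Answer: 4213/9 ≈ 468.11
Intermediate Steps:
B(u, N) = 5/9 (B(u, N) = -5/(-9) = -5*(-⅑) = 5/9)
B(2*1, -13)*(-25) + 482 = (5/9)*(-25) + 482 = -125/9 + 482 = 4213/9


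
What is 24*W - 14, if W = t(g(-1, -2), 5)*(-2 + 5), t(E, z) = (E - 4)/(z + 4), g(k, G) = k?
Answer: -54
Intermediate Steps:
t(E, z) = (-4 + E)/(4 + z)
W = -5/3 (W = ((-4 - 1)/(4 + 5))*(-2 + 5) = (-5/9)*3 = ((1/9)*(-5))*3 = -5/9*3 = -5/3 ≈ -1.6667)
24*W - 14 = 24*(-5/3) - 14 = -40 - 14 = -54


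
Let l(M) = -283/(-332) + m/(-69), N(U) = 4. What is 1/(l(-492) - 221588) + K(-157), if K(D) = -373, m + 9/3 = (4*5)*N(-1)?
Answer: -1893401712901/5076143941 ≈ -373.00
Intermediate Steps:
m = 77 (m = -3 + (4*5)*4 = -3 + 20*4 = -3 + 80 = 77)
l(M) = -6037/22908 (l(M) = -283/(-332) + 77/(-69) = -283*(-1/332) + 77*(-1/69) = 283/332 - 77/69 = -6037/22908)
1/(l(-492) - 221588) + K(-157) = 1/(-6037/22908 - 221588) - 373 = 1/(-5076143941/22908) - 373 = -22908/5076143941 - 373 = -1893401712901/5076143941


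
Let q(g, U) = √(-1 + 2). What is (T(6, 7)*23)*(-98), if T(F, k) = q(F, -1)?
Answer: -2254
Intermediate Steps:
q(g, U) = 1 (q(g, U) = √1 = 1)
T(F, k) = 1
(T(6, 7)*23)*(-98) = (1*23)*(-98) = 23*(-98) = -2254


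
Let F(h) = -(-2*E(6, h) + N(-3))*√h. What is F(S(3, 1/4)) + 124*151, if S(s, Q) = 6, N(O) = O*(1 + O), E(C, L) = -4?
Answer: 18724 - 14*√6 ≈ 18690.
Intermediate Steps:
F(h) = -14*√h (F(h) = -(-2*(-4) - 3*(1 - 3))*√h = -(8 - 3*(-2))*√h = -(8 + 6)*√h = -14*√h)
F(S(3, 1/4)) + 124*151 = -14*√6 + 124*151 = -14*√6 + 18724 = 18724 - 14*√6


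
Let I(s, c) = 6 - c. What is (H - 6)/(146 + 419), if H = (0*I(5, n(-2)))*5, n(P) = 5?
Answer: -6/565 ≈ -0.010619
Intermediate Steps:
H = 0 (H = (0*(6 - 1*5))*5 = (0*(6 - 5))*5 = (0*1)*5 = 0*5 = 0)
(H - 6)/(146 + 419) = (0 - 6)/(146 + 419) = -6/565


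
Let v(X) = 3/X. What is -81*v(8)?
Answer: -243/8 ≈ -30.375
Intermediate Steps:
-81*v(8) = -243/8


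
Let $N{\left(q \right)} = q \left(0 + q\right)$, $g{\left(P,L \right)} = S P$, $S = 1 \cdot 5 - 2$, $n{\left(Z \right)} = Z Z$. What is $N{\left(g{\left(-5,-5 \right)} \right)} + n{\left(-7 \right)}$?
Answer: $274$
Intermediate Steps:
$n{\left(Z \right)} = Z^{2}$
$S = 3$ ($S = 5 - 2 = 3$)
$g{\left(P,L \right)} = 3 P$
$N{\left(q \right)} = q^{2}$ ($N{\left(q \right)} = q q = q^{2}$)
$N{\left(g{\left(-5,-5 \right)} \right)} + n{\left(-7 \right)} = \left(3 \left(-5\right)\right)^{2} + \left(-7\right)^{2} = \left(-15\right)^{2} + 49 = 225 + 49 = 274$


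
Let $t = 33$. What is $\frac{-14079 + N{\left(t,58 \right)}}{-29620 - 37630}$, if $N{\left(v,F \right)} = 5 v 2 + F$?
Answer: $\frac{13691}{67250} \approx 0.20358$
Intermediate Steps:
$N{\left(v,F \right)} = F + 10 v$ ($N{\left(v,F \right)} = 5 \cdot 2 v + F = 10 v + F = F + 10 v$)
$\frac{-14079 + N{\left(t,58 \right)}}{-29620 - 37630} = \frac{-14079 + \left(58 + 10 \cdot 33\right)}{-29620 - 37630} = \frac{-14079 + \left(58 + 330\right)}{-67250} = \left(-14079 + 388\right) \left(- \frac{1}{67250}\right) = \left(-13691\right) \left(- \frac{1}{67250}\right) = \frac{13691}{67250}$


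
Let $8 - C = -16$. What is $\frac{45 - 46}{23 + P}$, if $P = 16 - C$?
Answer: $- \frac{1}{15} \approx -0.066667$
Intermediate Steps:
$C = 24$ ($C = 8 - -16 = 8 + 16 = 24$)
$P = -8$ ($P = 16 - 24 = -8$)
$\frac{45 - 46}{23 + P} = \frac{45 - 46}{23 - 8} = \frac{1}{15} \left(-1\right) = - \frac{1}{15}$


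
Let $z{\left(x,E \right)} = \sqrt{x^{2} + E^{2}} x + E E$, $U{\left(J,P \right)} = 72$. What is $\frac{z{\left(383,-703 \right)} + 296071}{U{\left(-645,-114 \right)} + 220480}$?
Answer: $\frac{98785}{27569} + \frac{383 \sqrt{640898}}{220552} \approx 4.9734$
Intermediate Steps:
$z{\left(x,E \right)} = E^{2} + x \sqrt{E^{2} + x^{2}}$ ($z{\left(x,E \right)} = \sqrt{E^{2} + x^{2}} x + E^{2} = x \sqrt{E^{2} + x^{2}} + E^{2} = E^{2} + x \sqrt{E^{2} + x^{2}}$)
$\frac{z{\left(383,-703 \right)} + 296071}{U{\left(-645,-114 \right)} + 220480} = \frac{\left(\left(-703\right)^{2} + 383 \sqrt{\left(-703\right)^{2} + 383^{2}}\right) + 296071}{72 + 220480} = \frac{\left(494209 + 383 \sqrt{494209 + 146689}\right) + 296071}{220552} = \left(\left(494209 + 383 \sqrt{640898}\right) + 296071\right) \frac{1}{220552} = \left(790280 + 383 \sqrt{640898}\right) \frac{1}{220552} = \frac{98785}{27569} + \frac{383 \sqrt{640898}}{220552}$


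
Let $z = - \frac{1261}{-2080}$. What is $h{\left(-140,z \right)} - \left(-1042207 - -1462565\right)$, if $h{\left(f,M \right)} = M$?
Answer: $- \frac{67257183}{160} \approx -4.2036 \cdot 10^{5}$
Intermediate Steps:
$z = \frac{97}{160}$ ($z = \left(-1261\right) \left(- \frac{1}{2080}\right) = \frac{97}{160} \approx 0.60625$)
$h{\left(-140,z \right)} - \left(-1042207 - -1462565\right) = \frac{97}{160} - \left(-1042207 - -1462565\right) = \frac{97}{160} - \left(-1042207 + 1462565\right) = \frac{97}{160} - 420358 = - \frac{67257183}{160}$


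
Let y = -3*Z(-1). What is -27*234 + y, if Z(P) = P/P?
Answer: -6321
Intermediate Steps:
Z(P) = 1
y = -3 (y = -3*1 = -3)
-27*234 + y = -27*234 - 3 = -6318 - 3 = -6321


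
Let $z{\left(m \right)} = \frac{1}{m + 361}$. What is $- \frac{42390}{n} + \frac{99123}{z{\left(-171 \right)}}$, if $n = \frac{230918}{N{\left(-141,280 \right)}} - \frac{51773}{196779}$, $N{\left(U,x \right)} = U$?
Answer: $\frac{19020521619394728}{1009935847} \approx 1.8833 \cdot 10^{7}$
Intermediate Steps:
$z{\left(m \right)} = \frac{1}{361 + m}$
$n = - \frac{5049679235}{3082871}$ ($n = \frac{230918}{-141} - \frac{51773}{196779} = 230918 \left(- \frac{1}{141}\right) - \frac{51773}{196779} = - \frac{230918}{141} - \frac{51773}{196779} = - \frac{5049679235}{3082871} \approx -1638.0$)
$- \frac{42390}{n} + \frac{99123}{z{\left(-171 \right)}} = - \frac{42390}{- \frac{5049679235}{3082871}} + \frac{99123}{\frac{1}{361 - 171}} = \left(-42390\right) \left(- \frac{3082871}{5049679235}\right) + \frac{99123}{\frac{1}{190}} = \frac{26136580338}{1009935847} + 99123 \frac{1}{\frac{1}{190}} = \frac{26136580338}{1009935847} + 99123 \cdot 190 = \frac{26136580338}{1009935847} + 18833370 = \frac{19020521619394728}{1009935847}$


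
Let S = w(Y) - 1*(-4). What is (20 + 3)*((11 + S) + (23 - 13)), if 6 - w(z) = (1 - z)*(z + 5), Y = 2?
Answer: 874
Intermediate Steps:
w(z) = 6 - (1 - z)*(5 + z) (w(z) = 6 - (1 - z)*(z + 5) = 6 - (1 - z)*(5 + z))
S = 17 (S = (1 + 2² + 4*2) - 1*(-4) = (1 + 4 + 8) + 4 = 13 + 4 = 17)
(20 + 3)*((11 + S) + (23 - 13)) = (20 + 3)*((11 + 17) + (23 - 13)) = 23*(28 + 10) = 23*38 = 874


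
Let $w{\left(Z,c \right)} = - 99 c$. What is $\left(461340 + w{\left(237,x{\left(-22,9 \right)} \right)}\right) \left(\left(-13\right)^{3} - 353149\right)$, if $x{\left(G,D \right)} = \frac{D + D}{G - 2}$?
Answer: $- \frac{327923416161}{2} \approx -1.6396 \cdot 10^{11}$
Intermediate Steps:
$x{\left(G,D \right)} = \frac{2 D}{-2 + G}$
$\left(461340 + w{\left(237,x{\left(-22,9 \right)} \right)}\right) \left(\left(-13\right)^{3} - 353149\right) = \left(461340 - 99 \cdot 2 \cdot 9 \frac{1}{-2 - 22}\right) \left(\left(-13\right)^{3} - 353149\right) = \left(461340 - 99 \cdot 2 \cdot 9 \frac{1}{-24}\right) \left(-2197 - 353149\right) = \left(461340 - 99 \cdot 2 \cdot 9 \left(- \frac{1}{24}\right)\right) \left(-355346\right) = \left(461340 - - \frac{297}{4}\right) \left(-355346\right) = \left(461340 + \frac{297}{4}\right) \left(-355346\right) = \frac{1845657}{4} \left(-355346\right) = - \frac{327923416161}{2}$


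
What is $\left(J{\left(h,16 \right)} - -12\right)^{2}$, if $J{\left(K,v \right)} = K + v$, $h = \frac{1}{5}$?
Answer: $\frac{19881}{25} \approx 795.24$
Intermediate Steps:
$h = \frac{1}{5} \approx 0.2$
$\left(J{\left(h,16 \right)} - -12\right)^{2} = \left(\left(\frac{1}{5} + 16\right) - -12\right)^{2} = \left(\frac{81}{5} + \left(-18 + 30\right)\right)^{2} = \left(\frac{81}{5} + 12\right)^{2} = \left(\frac{141}{5}\right)^{2} = \frac{19881}{25}$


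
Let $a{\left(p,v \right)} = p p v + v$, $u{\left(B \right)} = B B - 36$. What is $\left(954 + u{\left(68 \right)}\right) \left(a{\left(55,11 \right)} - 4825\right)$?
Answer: $157730862$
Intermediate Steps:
$u{\left(B \right)} = -36 + B^{2}$ ($u{\left(B \right)} = B^{2} - 36 = -36 + B^{2}$)
$a{\left(p,v \right)} = v + v p^{2}$ ($a{\left(p,v \right)} = p^{2} v + v = v p^{2} + v = v + v p^{2}$)
$\left(954 + u{\left(68 \right)}\right) \left(a{\left(55,11 \right)} - 4825\right) = \left(954 - \left(36 - 68^{2}\right)\right) \left(11 \left(1 + 55^{2}\right) - 4825\right) = \left(954 + \left(-36 + 4624\right)\right) \left(11 \left(1 + 3025\right) - 4825\right) = \left(954 + 4588\right) \left(11 \cdot 3026 - 4825\right) = 5542 \left(33286 - 4825\right) = 5542 \cdot 28461 = 157730862$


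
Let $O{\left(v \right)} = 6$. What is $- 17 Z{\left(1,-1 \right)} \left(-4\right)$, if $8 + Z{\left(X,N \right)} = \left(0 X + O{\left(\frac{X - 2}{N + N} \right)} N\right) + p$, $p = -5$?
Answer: $-1292$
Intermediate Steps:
$Z{\left(X,N \right)} = -13 + 6 N$ ($Z{\left(X,N \right)} = -8 + \left(\left(0 X + 6 N\right) - 5\right) = -8 + \left(\left(0 + 6 N\right) - 5\right) = -8 + \left(6 N - 5\right) = -8 + \left(-5 + 6 N\right) = -13 + 6 N$)
$- 17 Z{\left(1,-1 \right)} \left(-4\right) = - 17 \left(-13 + 6 \left(-1\right)\right) \left(-4\right) = - 17 \left(-13 - 6\right) \left(-4\right) = \left(-17\right) \left(-19\right) \left(-4\right) = 323 \left(-4\right) = -1292$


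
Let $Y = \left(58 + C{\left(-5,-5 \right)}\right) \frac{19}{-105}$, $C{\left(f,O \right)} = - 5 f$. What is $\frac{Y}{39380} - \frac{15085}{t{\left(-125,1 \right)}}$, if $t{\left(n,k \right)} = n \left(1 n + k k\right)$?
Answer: $- \frac{6239941}{6409095} \approx -0.97361$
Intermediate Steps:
$t{\left(n,k \right)} = n \left(n + k^{2}\right)$
$Y = - \frac{1577}{105}$ ($Y = \left(58 - -25\right) \frac{19}{-105} = \left(58 + 25\right) 19 \left(- \frac{1}{105}\right) = 83 \left(- \frac{19}{105}\right) = - \frac{1577}{105} \approx -15.019$)
$\frac{Y}{39380} - \frac{15085}{t{\left(-125,1 \right)}} = - \frac{1577}{105 \cdot 39380} - \frac{15085}{\left(-125\right) \left(-125 + 1^{2}\right)} = \left(- \frac{1577}{105}\right) \frac{1}{39380} - \frac{15085}{\left(-125\right) \left(-125 + 1\right)} = - \frac{1577}{4134900} - \frac{15085}{\left(-125\right) \left(-124\right)} = - \frac{1577}{4134900} - \frac{15085}{15500} = - \frac{1577}{4134900} - \frac{3017}{3100} = - \frac{6239941}{6409095}$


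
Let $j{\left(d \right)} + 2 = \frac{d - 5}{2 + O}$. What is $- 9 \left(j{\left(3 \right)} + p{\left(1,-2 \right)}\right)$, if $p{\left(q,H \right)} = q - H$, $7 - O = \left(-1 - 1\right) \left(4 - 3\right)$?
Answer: $- \frac{81}{11} \approx -7.3636$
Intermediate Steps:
$O = 9$ ($O = 7 - \left(-1 - 1\right) \left(4 - 3\right) = 7 - \left(-2\right) 1 = 7 - -2 = 7 + 2 = 9$)
$j{\left(d \right)} = - \frac{27}{11} + \frac{d}{11}$ ($j{\left(d \right)} = -2 + \frac{d - 5}{2 + 9} = -2 + \frac{-5 + d}{11} = -2 + \left(-5 + d\right) \frac{1}{11} = -2 + \left(- \frac{5}{11} + \frac{d}{11}\right) = - \frac{27}{11} + \frac{d}{11}$)
$- 9 \left(j{\left(3 \right)} + p{\left(1,-2 \right)}\right) = - 9 \left(\left(- \frac{27}{11} + \frac{1}{11} \cdot 3\right) + \left(1 - -2\right)\right) = - 9 \left(\left(- \frac{27}{11} + \frac{3}{11}\right) + \left(1 + 2\right)\right) = - 9 \left(- \frac{24}{11} + 3\right) = \left(-9\right) \frac{9}{11} = - \frac{81}{11}$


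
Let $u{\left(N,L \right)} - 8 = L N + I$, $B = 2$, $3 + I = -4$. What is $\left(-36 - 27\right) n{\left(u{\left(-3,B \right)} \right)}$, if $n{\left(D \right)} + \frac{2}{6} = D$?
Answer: $336$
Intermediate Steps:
$I = -7$ ($I = -3 - 4 = -7$)
$u{\left(N,L \right)} = 1 + L N$ ($u{\left(N,L \right)} = 8 + \left(L N - 7\right) = 8 + \left(-7 + L N\right) = 1 + L N$)
$n{\left(D \right)} = - \frac{1}{3} + D$
$\left(-36 - 27\right) n{\left(u{\left(-3,B \right)} \right)} = \left(-36 - 27\right) \left(- \frac{1}{3} + \left(1 + 2 \left(-3\right)\right)\right) = - 63 \left(- \frac{1}{3} + \left(1 - 6\right)\right) = - 63 \left(- \frac{1}{3} - 5\right) = \left(-63\right) \left(- \frac{16}{3}\right) = 336$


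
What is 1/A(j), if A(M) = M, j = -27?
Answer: -1/27 ≈ -0.037037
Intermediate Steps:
1/A(j) = 1/(-27) = -1/27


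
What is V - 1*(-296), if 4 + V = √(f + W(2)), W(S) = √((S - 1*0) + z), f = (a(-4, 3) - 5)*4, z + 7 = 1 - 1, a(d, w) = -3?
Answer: 292 + √(-32 + I*√5) ≈ 292.2 + 5.6603*I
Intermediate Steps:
z = -7 (z = -7 + (1 - 1) = -7 + 0 = -7)
f = -32 (f = (-3 - 5)*4 = -8*4 = -32)
W(S) = √(-7 + S) (W(S) = √((S - 1*0) - 7) = √((S + 0) - 7) = √(S - 7) = √(-7 + S))
V = -4 + √(-32 + I*√5) (V = -4 + √(-32 + √(-7 + 2)) = -4 + √(-32 + √(-5)) = -4 + √(-32 + I*√5) ≈ -3.8025 + 5.6603*I)
V - 1*(-296) = (-4 + √(-32 + I*√5)) - 1*(-296) = (-4 + √(-32 + I*√5)) + 296 = 292 + √(-32 + I*√5)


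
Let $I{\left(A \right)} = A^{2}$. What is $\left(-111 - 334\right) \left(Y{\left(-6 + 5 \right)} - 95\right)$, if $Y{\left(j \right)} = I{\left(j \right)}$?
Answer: $41830$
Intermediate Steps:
$Y{\left(j \right)} = j^{2}$
$\left(-111 - 334\right) \left(Y{\left(-6 + 5 \right)} - 95\right) = \left(-111 - 334\right) \left(\left(-6 + 5\right)^{2} - 95\right) = - 445 \left(\left(-1\right)^{2} - 95\right) = - 445 \left(1 - 95\right) = \left(-445\right) \left(-94\right) = 41830$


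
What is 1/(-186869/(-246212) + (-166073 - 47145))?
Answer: -246212/52496643347 ≈ -4.6901e-6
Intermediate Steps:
1/(-186869/(-246212) + (-166073 - 47145)) = 1/(-186869*(-1/246212) - 213218) = 1/(186869/246212 - 213218) = 1/(-52496643347/246212) = -246212/52496643347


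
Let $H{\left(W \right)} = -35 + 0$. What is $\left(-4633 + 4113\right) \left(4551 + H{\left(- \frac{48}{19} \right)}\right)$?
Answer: $-2348320$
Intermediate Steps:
$H{\left(W \right)} = -35$
$\left(-4633 + 4113\right) \left(4551 + H{\left(- \frac{48}{19} \right)}\right) = \left(-4633 + 4113\right) \left(4551 - 35\right) = \left(-520\right) 4516 = -2348320$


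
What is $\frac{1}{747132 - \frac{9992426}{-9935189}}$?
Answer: $\frac{9935189}{7422907620374} \approx 1.3384 \cdot 10^{-6}$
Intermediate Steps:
$\frac{1}{747132 - \frac{9992426}{-9935189}} = \frac{1}{747132 - - \frac{9992426}{9935189}} = \frac{1}{747132 + \frac{9992426}{9935189}} = \frac{1}{\frac{7422907620374}{9935189}} = \frac{9935189}{7422907620374}$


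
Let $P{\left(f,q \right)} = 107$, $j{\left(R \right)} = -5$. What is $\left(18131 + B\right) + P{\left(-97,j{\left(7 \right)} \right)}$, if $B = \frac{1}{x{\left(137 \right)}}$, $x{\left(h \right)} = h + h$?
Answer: $\frac{4997213}{274} \approx 18238.0$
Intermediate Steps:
$x{\left(h \right)} = 2 h$
$B = \frac{1}{274}$ ($B = \frac{1}{2 \cdot 137} = \frac{1}{274} \approx 0.0036496$)
$\left(18131 + B\right) + P{\left(-97,j{\left(7 \right)} \right)} = \left(18131 + \frac{1}{274}\right) + 107 = \frac{4967895}{274} + 107 = \frac{4997213}{274}$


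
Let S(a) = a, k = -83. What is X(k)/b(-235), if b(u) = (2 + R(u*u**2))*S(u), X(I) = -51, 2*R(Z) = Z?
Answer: -34/1016599895 ≈ -3.3445e-8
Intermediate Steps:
R(Z) = Z/2
b(u) = u*(2 + u**3/2) (b(u) = (2 + (u*u**2)/2)*u = (2 + u**3/2)*u = u*(2 + u**3/2))
X(k)/b(-235) = -51*(-2/(235*(4 + (-235)**3))) = -51*(-2/(235*(4 - 12977875))) = -51/((1/2)*(-235)*(-12977871)) = -51/3049799685/2 = -51*2/3049799685 = -34/1016599895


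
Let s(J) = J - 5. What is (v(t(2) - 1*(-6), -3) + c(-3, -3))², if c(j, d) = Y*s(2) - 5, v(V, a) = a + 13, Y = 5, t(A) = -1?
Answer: 100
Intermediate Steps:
s(J) = -5 + J
v(V, a) = 13 + a
c(j, d) = -20 (c(j, d) = 5*(-5 + 2) - 5 = 5*(-3) - 5 = -15 - 5 = -20)
(v(t(2) - 1*(-6), -3) + c(-3, -3))² = ((13 - 3) - 20)² = (10 - 20)² = (-10)² = 100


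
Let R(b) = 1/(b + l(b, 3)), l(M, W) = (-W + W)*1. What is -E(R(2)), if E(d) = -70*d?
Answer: 35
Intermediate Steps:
l(M, W) = 0 (l(M, W) = 0*1 = 0)
R(b) = 1/b (R(b) = 1/(b + 0) = 1/b)
-E(R(2)) = -(-70)/2 = -1*(-35) = 35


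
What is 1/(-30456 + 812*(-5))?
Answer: -1/34516 ≈ -2.8972e-5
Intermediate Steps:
1/(-30456 + 812*(-5)) = 1/(-30456 - 4060) = 1/(-34516) = -1/34516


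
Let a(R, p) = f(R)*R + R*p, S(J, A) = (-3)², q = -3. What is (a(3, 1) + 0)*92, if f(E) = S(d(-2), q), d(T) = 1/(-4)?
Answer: 2760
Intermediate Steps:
d(T) = -¼
S(J, A) = 9
f(E) = 9
a(R, p) = 9*R + R*p
(a(3, 1) + 0)*92 = (3*(9 + 1) + 0)*92 = (3*10 + 0)*92 = (30 + 0)*92 = 30*92 = 2760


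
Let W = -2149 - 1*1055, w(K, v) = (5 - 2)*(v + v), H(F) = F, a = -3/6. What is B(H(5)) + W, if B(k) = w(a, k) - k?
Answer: -3179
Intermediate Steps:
a = -1/2 (a = -3*1/6 = -1/2 ≈ -0.50000)
w(K, v) = 6*v (w(K, v) = 3*(2*v) = 6*v)
W = -3204 (W = -2149 - 1055 = -3204)
B(k) = 5*k (B(k) = 6*k - k = 5*k)
B(H(5)) + W = 5*5 - 3204 = 25 - 3204 = -3179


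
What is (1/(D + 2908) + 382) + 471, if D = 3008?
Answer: 5046349/5916 ≈ 853.00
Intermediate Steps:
(1/(D + 2908) + 382) + 471 = (1/(3008 + 2908) + 382) + 471 = (1/5916 + 382) + 471 = 2259913/5916 + 471 = 5046349/5916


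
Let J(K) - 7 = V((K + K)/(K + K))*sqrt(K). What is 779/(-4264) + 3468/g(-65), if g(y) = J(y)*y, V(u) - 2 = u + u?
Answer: (-380*sqrt(65) + 28409*I)/(520*(-7*I + 4*sqrt(65))) ≈ -0.52565 + 1.58*I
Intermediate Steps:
V(u) = 2 + 2*u (V(u) = 2 + (u + u) = 2 + 2*u)
J(K) = 7 + 4*sqrt(K) (J(K) = 7 + (2 + 2*((K + K)/(K + K)))*sqrt(K) = 7 + (2 + 2*((2*K)/((2*K))))*sqrt(K) = 7 + (2 + 2*((2*K)*(1/(2*K))))*sqrt(K) = 7 + (2 + 2*1)*sqrt(K) = 7 + (2 + 2)*sqrt(K) = 7 + 4*sqrt(K))
g(y) = y*(7 + 4*sqrt(y)) (g(y) = (7 + 4*sqrt(y))*y = y*(7 + 4*sqrt(y)))
779/(-4264) + 3468/g(-65) = 779/(-4264) + 3468/((-65*(7 + 4*sqrt(-65)))) = 779*(-1/4264) + 3468/((-65*(7 + 4*(I*sqrt(65))))) = -19/104 + 3468/((-65*(7 + 4*I*sqrt(65)))) = -19/104 + 3468/(-455 - 260*I*sqrt(65))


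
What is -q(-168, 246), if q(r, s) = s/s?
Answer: -1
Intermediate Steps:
q(r, s) = 1
-q(-168, 246) = -1*1 = -1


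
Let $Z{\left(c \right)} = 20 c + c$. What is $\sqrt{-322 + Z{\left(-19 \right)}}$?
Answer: $i \sqrt{721} \approx 26.851 i$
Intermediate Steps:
$Z{\left(c \right)} = 21 c$
$\sqrt{-322 + Z{\left(-19 \right)}} = \sqrt{-322 + 21 \left(-19\right)} = \sqrt{-322 - 399} = \sqrt{-721} = i \sqrt{721}$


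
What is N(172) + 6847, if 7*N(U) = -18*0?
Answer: 6847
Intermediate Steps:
N(U) = 0 (N(U) = (-18*0)/7 = (1/7)*0 = 0)
N(172) + 6847 = 0 + 6847 = 6847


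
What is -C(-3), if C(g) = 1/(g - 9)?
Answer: 1/12 ≈ 0.083333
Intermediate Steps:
C(g) = 1/(-9 + g)
-C(-3) = -1/(-9 - 3) = -1/(-12) = -1*(-1/12) = 1/12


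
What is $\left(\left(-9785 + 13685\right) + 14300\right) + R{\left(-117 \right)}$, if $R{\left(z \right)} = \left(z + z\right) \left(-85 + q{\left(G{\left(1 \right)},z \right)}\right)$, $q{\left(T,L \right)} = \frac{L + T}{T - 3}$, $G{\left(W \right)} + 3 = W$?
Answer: $\frac{162604}{5} \approx 32521.0$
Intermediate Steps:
$G{\left(W \right)} = -3 + W$
$q{\left(T,L \right)} = \frac{L + T}{-3 + T}$
$R{\left(z \right)} = 2 z \left(- \frac{423}{5} - \frac{z}{5}\right)$ ($R{\left(z \right)} = \left(z + z\right) \left(-85 + \frac{z + \left(-3 + 1\right)}{-3 + \left(-3 + 1\right)}\right) = 2 z \left(-85 + \frac{z - 2}{-3 - 2}\right) = 2 z \left(-85 + \frac{-2 + z}{-5}\right) = 2 z \left(-85 - \frac{-2 + z}{5}\right) = 2 z \left(-85 - \left(- \frac{2}{5} + \frac{z}{5}\right)\right) = 2 z \left(- \frac{423}{5} - \frac{z}{5}\right)$)
$\left(\left(-9785 + 13685\right) + 14300\right) + R{\left(-117 \right)} = \left(\left(-9785 + 13685\right) + 14300\right) + \frac{2}{5} \left(-117\right) \left(-423 - -117\right) = \left(3900 + 14300\right) + \frac{2}{5} \left(-117\right) \left(-423 + 117\right) = 18200 + \frac{2}{5} \left(-117\right) \left(-306\right) = 18200 + \frac{71604}{5} = \frac{162604}{5}$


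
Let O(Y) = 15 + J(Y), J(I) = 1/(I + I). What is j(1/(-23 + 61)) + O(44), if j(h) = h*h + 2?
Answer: 540439/31768 ≈ 17.012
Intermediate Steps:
J(I) = 1/(2*I)
O(Y) = 15 + 1/(2*Y)
j(h) = 2 + h² (j(h) = h² + 2 = 2 + h²)
j(1/(-23 + 61)) + O(44) = (2 + (1/(-23 + 61))²) + (15 + (½)/44) = (2 + (1/38)²) + (15 + (½)*(1/44)) = (2 + (1/38)²) + (15 + 1/88) = (2 + 1/1444) + 1321/88 = 2889/1444 + 1321/88 = 540439/31768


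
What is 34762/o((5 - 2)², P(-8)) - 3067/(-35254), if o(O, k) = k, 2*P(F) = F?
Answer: -153185910/17627 ≈ -8690.4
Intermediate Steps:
P(F) = F/2
34762/o((5 - 2)², P(-8)) - 3067/(-35254) = 34762/(((½)*(-8))) - 3067/(-35254) = 34762/(-4) - 3067*(-1/35254) = 34762*(-¼) + 3067/35254 = -17381/2 + 3067/35254 = -153185910/17627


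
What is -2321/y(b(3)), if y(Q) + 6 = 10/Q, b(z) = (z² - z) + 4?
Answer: 2321/5 ≈ 464.20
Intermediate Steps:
b(z) = 4 + z² - z
y(Q) = -6 + 10/Q
-2321/y(b(3)) = -2321/(-6 + 10/(4 + 3² - 1*3)) = -2321/(-6 + 10/(4 + 9 - 3)) = -2321/(-6 + 10/10) = -2321/(-6 + 10*(⅒)) = -2321/(-6 + 1) = -2321/(-5) = -2321*(-⅕) = 2321/5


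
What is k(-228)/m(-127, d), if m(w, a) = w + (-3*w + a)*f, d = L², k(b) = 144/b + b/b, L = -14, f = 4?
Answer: 7/41439 ≈ 0.00016892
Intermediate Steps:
k(b) = 1 + 144/b (k(b) = 144/b + 1 = 1 + 144/b)
d = 196 (d = (-14)² = 196)
m(w, a) = -11*w + 4*a (m(w, a) = w + (-3*w + a)*4 = w + (a - 3*w)*4 = w + (-12*w + 4*a) = -11*w + 4*a)
k(-228)/m(-127, d) = ((144 - 228)/(-228))/(-11*(-127) + 4*196) = (-1/228*(-84))/(1397 + 784) = (7/19)/2181 = (7/19)*(1/2181) = 7/41439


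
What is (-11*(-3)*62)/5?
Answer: 2046/5 ≈ 409.20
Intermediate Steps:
(-11*(-3)*62)/5 = (33*62)*(⅕) = 2046*(⅕) = 2046/5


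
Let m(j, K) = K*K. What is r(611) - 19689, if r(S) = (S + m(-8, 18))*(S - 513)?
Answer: 71941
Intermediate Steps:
m(j, K) = K²
r(S) = (-513 + S)*(324 + S) (r(S) = (S + 18²)*(S - 513) = (S + 324)*(-513 + S) = (324 + S)*(-513 + S) = (-513 + S)*(324 + S))
r(611) - 19689 = (-166212 + 611² - 189*611) - 19689 = (-166212 + 373321 - 115479) - 19689 = 91630 - 19689 = 71941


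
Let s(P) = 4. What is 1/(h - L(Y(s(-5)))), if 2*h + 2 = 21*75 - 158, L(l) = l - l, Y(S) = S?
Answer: 2/1415 ≈ 0.0014134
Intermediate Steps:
L(l) = 0
h = 1415/2 (h = -1 + (21*75 - 158)/2 = -1 + (1575 - 158)/2 = -1 + (½)*1417 = -1 + 1417/2 = 1415/2 ≈ 707.50)
1/(h - L(Y(s(-5)))) = 1/(1415/2 - 1*0) = 1/(1415/2 + 0) = 1/(1415/2) = 2/1415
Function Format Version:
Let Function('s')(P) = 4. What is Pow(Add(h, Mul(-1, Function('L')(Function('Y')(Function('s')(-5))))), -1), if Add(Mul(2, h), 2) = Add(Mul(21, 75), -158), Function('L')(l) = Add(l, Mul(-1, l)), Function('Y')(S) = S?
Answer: Rational(2, 1415) ≈ 0.0014134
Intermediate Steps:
Function('L')(l) = 0
h = Rational(1415, 2) (h = Add(-1, Mul(Rational(1, 2), Add(Mul(21, 75), -158))) = Add(-1, Mul(Rational(1, 2), Add(1575, -158))) = Add(-1, Mul(Rational(1, 2), 1417)) = Add(-1, Rational(1417, 2)) = Rational(1415, 2) ≈ 707.50)
Pow(Add(h, Mul(-1, Function('L')(Function('Y')(Function('s')(-5))))), -1) = Pow(Add(Rational(1415, 2), Mul(-1, 0)), -1) = Pow(Add(Rational(1415, 2), 0), -1) = Pow(Rational(1415, 2), -1) = Rational(2, 1415)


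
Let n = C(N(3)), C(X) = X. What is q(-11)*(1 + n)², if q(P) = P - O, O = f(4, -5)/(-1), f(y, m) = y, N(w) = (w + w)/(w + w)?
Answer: -28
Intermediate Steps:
N(w) = 1 (N(w) = (2*w)/((2*w)) = (2*w)*(1/(2*w)) = 1)
n = 1
O = -4 (O = 4/(-1) = 4*(-1) = -4)
q(P) = 4 + P (q(P) = P - 1*(-4) = P + 4 = 4 + P)
q(-11)*(1 + n)² = (4 - 11)*(1 + 1)² = -7*2² = -7*4 = -28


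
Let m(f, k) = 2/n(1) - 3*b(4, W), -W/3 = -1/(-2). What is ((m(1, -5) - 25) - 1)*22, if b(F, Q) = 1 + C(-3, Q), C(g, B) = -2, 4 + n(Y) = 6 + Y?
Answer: -1474/3 ≈ -491.33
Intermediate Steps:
n(Y) = 2 + Y (n(Y) = -4 + (6 + Y) = 2 + Y)
W = -3/2 (W = -(-3)/(-2) = -(-3)*(-1)/2 = -3*½ = -3/2 ≈ -1.5000)
b(F, Q) = -1 (b(F, Q) = 1 - 2 = -1)
m(f, k) = 11/3 (m(f, k) = 2/(2 + 1) - 3*(-1) = 2/3 + 3 = 2*(⅓) + 3 = ⅔ + 3 = 11/3)
((m(1, -5) - 25) - 1)*22 = ((11/3 - 25) - 1)*22 = (-64/3 - 1)*22 = -67/3*22 = -1474/3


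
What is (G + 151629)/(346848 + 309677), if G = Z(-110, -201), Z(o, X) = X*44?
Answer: 28557/131305 ≈ 0.21749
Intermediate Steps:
Z(o, X) = 44*X
G = -8844 (G = 44*(-201) = -8844)
(G + 151629)/(346848 + 309677) = (-8844 + 151629)/(346848 + 309677) = 142785/656525 = 142785*(1/656525) = 28557/131305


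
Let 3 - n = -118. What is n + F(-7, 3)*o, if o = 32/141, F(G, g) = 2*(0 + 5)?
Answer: 17381/141 ≈ 123.27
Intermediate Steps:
F(G, g) = 10 (F(G, g) = 2*5 = 10)
n = 121 (n = 3 - 1*(-118) = 3 + 118 = 121)
o = 32/141 (o = 32*(1/141) = 32/141 ≈ 0.22695)
n + F(-7, 3)*o = 121 + 10*(32/141) = 121 + 320/141 = 17381/141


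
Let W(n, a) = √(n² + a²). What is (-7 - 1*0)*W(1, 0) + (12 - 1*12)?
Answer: -7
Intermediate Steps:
W(n, a) = √(a² + n²)
(-7 - 1*0)*W(1, 0) + (12 - 1*12) = (-7 - 1*0)*√(0² + 1²) + (12 - 1*12) = (-7 + 0)*√(0 + 1) + (12 - 12) = -7*√1 + 0 = -7*1 + 0 = -7 + 0 = -7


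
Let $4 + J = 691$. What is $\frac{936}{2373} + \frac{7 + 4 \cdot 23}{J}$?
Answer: $\frac{97551}{181139} \approx 0.53854$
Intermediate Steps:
$J = 687$ ($J = -4 + 691 = 687$)
$\frac{936}{2373} + \frac{7 + 4 \cdot 23}{J} = \frac{936}{2373} + \frac{7 + 4 \cdot 23}{687} = 936 \cdot \frac{1}{2373} + \left(7 + 92\right) \frac{1}{687} = \frac{312}{791} + 99 \cdot \frac{1}{687} = \frac{312}{791} + \frac{33}{229} = \frac{97551}{181139}$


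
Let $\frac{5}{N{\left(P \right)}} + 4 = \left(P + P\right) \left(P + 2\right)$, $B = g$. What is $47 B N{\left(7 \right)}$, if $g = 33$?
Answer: $\frac{7755}{122} \approx 63.566$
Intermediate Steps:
$B = 33$
$N{\left(P \right)} = \frac{5}{-4 + 2 P \left(2 + P\right)}$ ($N{\left(P \right)} = \frac{5}{-4 + \left(P + P\right) \left(P + 2\right)} = \frac{5}{-4 + 2 P \left(2 + P\right)}$)
$47 B N{\left(7 \right)} = 47 \cdot 33 \frac{5}{2 \left(-2 + 7^{2} + 2 \cdot 7\right)} = 1551 \frac{5}{2 \left(-2 + 49 + 14\right)} = 1551 \frac{5}{2 \cdot 61} = 1551 \cdot \frac{5}{2} \cdot \frac{1}{61} = 1551 \cdot \frac{5}{122} = \frac{7755}{122}$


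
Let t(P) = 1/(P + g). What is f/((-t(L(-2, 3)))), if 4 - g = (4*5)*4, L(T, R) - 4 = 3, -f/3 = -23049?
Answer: 4771143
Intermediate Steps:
f = 69147 (f = -3*(-23049) = 69147)
L(T, R) = 7 (L(T, R) = 4 + 3 = 7)
g = -76 (g = 4 - 4*5*4 = 4 - 20*4 = 4 - 1*80 = 4 - 80 = -76)
t(P) = 1/(-76 + P) (t(P) = 1/(P - 76) = 1/(-76 + P))
f/((-t(L(-2, 3)))) = 69147/((-1/(-76 + 7))) = 69147/((-1/(-69))) = 69147/((-1*(-1/69))) = 69147/(1/69) = 69147*69 = 4771143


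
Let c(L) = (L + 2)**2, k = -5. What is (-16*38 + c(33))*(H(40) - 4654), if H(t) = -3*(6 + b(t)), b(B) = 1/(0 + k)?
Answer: -14411269/5 ≈ -2.8823e+6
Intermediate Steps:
b(B) = -1/5 (b(B) = 1/(0 - 5) = 1/(-5) = -1/5)
H(t) = -87/5 (H(t) = -3*(6 - 1/5) = -3*29/5 = -87/5)
c(L) = (2 + L)**2
(-16*38 + c(33))*(H(40) - 4654) = (-16*38 + (2 + 33)**2)*(-87/5 - 4654) = (-608 + 35**2)*(-23357/5) = (-608 + 1225)*(-23357/5) = 617*(-23357/5) = -14411269/5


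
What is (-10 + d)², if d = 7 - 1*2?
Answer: 25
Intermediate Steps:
d = 5 (d = 7 - 2 = 5)
(-10 + d)² = (-10 + 5)² = (-5)² = 25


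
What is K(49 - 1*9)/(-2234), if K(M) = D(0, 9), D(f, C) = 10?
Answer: -5/1117 ≈ -0.0044763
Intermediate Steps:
K(M) = 10
K(49 - 1*9)/(-2234) = 10/(-2234) = 10*(-1/2234) = -5/1117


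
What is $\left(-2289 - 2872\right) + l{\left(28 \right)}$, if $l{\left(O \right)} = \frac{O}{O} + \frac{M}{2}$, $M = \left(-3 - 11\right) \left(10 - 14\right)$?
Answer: $-5132$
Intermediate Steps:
$M = 56$ ($M = \left(-14\right) \left(-4\right) = 56$)
$l{\left(O \right)} = 29$ ($l{\left(O \right)} = \frac{O}{O} + \frac{56}{2} = 1 + 56 \cdot \frac{1}{2} = 1 + 28 = 29$)
$\left(-2289 - 2872\right) + l{\left(28 \right)} = \left(-2289 - 2872\right) + 29 = -5161 + 29 = -5132$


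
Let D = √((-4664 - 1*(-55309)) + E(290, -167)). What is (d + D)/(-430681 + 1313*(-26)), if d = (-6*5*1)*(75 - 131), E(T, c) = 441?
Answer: -1680/464819 - √51086/464819 ≈ -0.0041006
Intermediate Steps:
D = √51086 (D = √((-4664 - 1*(-55309)) + 441) = √((-4664 + 55309) + 441) = √(50645 + 441) = √51086 ≈ 226.02)
d = 1680 (d = -30*1*(-56) = -30*(-56) = 1680)
(d + D)/(-430681 + 1313*(-26)) = (1680 + √51086)/(-430681 + 1313*(-26)) = (1680 + √51086)/(-430681 - 34138) = (1680 + √51086)/(-464819) = (1680 + √51086)*(-1/464819) = -1680/464819 - √51086/464819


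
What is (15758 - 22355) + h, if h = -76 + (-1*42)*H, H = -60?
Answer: -4153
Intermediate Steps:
h = 2444 (h = -76 - 1*42*(-60) = -76 - 42*(-60) = -76 + 2520 = 2444)
(15758 - 22355) + h = (15758 - 22355) + 2444 = -6597 + 2444 = -4153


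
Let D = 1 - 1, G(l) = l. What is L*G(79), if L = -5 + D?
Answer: -395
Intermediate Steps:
D = 0
L = -5 (L = -5 + 0 = -5)
L*G(79) = -5*79 = -395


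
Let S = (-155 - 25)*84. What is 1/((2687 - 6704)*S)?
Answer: 1/60737040 ≈ 1.6464e-8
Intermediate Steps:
S = -15120 (S = -180*84 = -15120)
1/((2687 - 6704)*S) = 1/((2687 - 6704)*(-15120)) = -1/15120/(-4017) = -1/4017*(-1/15120) = 1/60737040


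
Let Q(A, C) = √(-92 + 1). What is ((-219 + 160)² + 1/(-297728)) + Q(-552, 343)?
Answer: 1036391167/297728 + I*√91 ≈ 3481.0 + 9.5394*I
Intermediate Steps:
Q(A, C) = I*√91 (Q(A, C) = √(-91) = I*√91)
((-219 + 160)² + 1/(-297728)) + Q(-552, 343) = ((-219 + 160)² + 1/(-297728)) + I*√91 = ((-59)² - 1/297728) + I*√91 = (3481 - 1/297728) + I*√91 = 1036391167/297728 + I*√91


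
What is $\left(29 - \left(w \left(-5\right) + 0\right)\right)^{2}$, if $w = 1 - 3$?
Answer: $361$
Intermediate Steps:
$w = -2$
$\left(29 - \left(w \left(-5\right) + 0\right)\right)^{2} = \left(29 - \left(\left(-2\right) \left(-5\right) + 0\right)\right)^{2} = \left(29 - \left(10 + 0\right)\right)^{2} = \left(29 - 10\right)^{2} = 19^{2} = 361$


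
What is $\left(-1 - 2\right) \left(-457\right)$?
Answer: $1371$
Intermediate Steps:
$\left(-1 - 2\right) \left(-457\right) = \left(-3\right) \left(-457\right) = 1371$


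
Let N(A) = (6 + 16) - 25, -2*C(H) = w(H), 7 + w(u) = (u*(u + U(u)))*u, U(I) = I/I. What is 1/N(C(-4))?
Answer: -⅓ ≈ -0.33333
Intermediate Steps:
U(I) = 1
w(u) = -7 + u²*(1 + u) (w(u) = -7 + (u*(u + 1))*u = -7 + (u*(1 + u))*u = -7 + u²*(1 + u))
C(H) = 7/2 - H²/2 - H³/2 (C(H) = -(-7 + H² + H³)/2 = 7/2 - H²/2 - H³/2)
N(A) = -3 (N(A) = 22 - 25 = -3)
1/N(C(-4)) = 1/(-3) = -⅓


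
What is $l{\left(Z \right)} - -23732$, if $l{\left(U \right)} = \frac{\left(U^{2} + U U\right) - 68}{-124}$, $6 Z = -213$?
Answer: $\frac{5880631}{248} \approx 23712.0$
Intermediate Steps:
$Z = - \frac{71}{2}$ ($Z = \frac{1}{6} \left(-213\right) = - \frac{71}{2} \approx -35.5$)
$l{\left(U \right)} = \frac{17}{31} - \frac{U^{2}}{62}$ ($l{\left(U \right)} = \left(\left(U^{2} + U^{2}\right) - 68\right) \left(- \frac{1}{124}\right) = \left(2 U^{2} - 68\right) \left(- \frac{1}{124}\right) = \left(-68 + 2 U^{2}\right) \left(- \frac{1}{124}\right) = \frac{17}{31} - \frac{U^{2}}{62}$)
$l{\left(Z \right)} - -23732 = \left(\frac{17}{31} - \frac{\left(- \frac{71}{2}\right)^{2}}{62}\right) - -23732 = \left(\frac{17}{31} - \frac{5041}{248}\right) + 23732 = - \frac{4905}{248} + 23732 = \frac{5880631}{248}$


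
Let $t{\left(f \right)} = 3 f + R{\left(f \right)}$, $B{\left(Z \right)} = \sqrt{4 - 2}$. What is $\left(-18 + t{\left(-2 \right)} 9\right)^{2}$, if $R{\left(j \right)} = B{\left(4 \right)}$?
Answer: $5346 - 1296 \sqrt{2} \approx 3513.2$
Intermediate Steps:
$B{\left(Z \right)} = \sqrt{2}$
$R{\left(j \right)} = \sqrt{2}$
$t{\left(f \right)} = \sqrt{2} + 3 f$ ($t{\left(f \right)} = 3 f + \sqrt{2} = \sqrt{2} + 3 f$)
$\left(-18 + t{\left(-2 \right)} 9\right)^{2} = \left(-18 + \left(\sqrt{2} + 3 \left(-2\right)\right) 9\right)^{2} = \left(-18 + \left(\sqrt{2} - 6\right) 9\right)^{2} = \left(-18 + \left(-6 + \sqrt{2}\right) 9\right)^{2} = \left(-18 - \left(54 - 9 \sqrt{2}\right)\right)^{2} = \left(-72 + 9 \sqrt{2}\right)^{2}$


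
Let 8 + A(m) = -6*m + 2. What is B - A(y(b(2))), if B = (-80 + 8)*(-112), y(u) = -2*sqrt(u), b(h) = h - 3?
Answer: 8070 - 12*I ≈ 8070.0 - 12.0*I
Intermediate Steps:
b(h) = -3 + h
A(m) = -6 - 6*m (A(m) = -8 + (-6*m + 2) = -8 + (2 - 6*m) = -6 - 6*m)
B = 8064 (B = -72*(-112) = 8064)
B - A(y(b(2))) = 8064 - (-6 - (-12)*sqrt(-3 + 2)) = 8064 - (-6 - (-12)*sqrt(-1)) = 8064 - (-6 - (-12)*I) = 8064 - (-6 + 12*I) = 8064 + (6 - 12*I) = 8070 - 12*I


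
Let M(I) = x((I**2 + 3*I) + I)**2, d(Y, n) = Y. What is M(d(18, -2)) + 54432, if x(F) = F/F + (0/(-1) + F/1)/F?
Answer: 54436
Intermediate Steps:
x(F) = 2 (x(F) = 1 + (0*(-1) + F*1)/F = 1 + (0 + F)/F = 1 + F/F = 1 + 1 = 2)
M(I) = 4 (M(I) = 2**2 = 4)
M(d(18, -2)) + 54432 = 4 + 54432 = 54436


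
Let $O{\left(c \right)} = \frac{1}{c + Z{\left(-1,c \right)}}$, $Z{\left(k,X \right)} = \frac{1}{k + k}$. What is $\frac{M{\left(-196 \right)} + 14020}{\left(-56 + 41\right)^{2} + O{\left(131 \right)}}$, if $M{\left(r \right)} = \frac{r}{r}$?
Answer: $\frac{3659481}{58727} \approx 62.313$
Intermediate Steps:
$Z{\left(k,X \right)} = \frac{1}{2 k}$
$O{\left(c \right)} = \frac{1}{- \frac{1}{2} + c}$ ($O{\left(c \right)} = \frac{1}{c + \frac{1}{2 \left(-1\right)}} = \frac{1}{c + \frac{1}{2} \left(-1\right)} = \frac{1}{c - \frac{1}{2}} = \frac{1}{- \frac{1}{2} + c}$)
$M{\left(r \right)} = 1$
$\frac{M{\left(-196 \right)} + 14020}{\left(-56 + 41\right)^{2} + O{\left(131 \right)}} = \frac{1 + 14020}{\left(-56 + 41\right)^{2} + \frac{2}{-1 + 2 \cdot 131}} = \frac{14021}{\left(-15\right)^{2} + \frac{2}{-1 + 262}} = \frac{14021}{225 + \frac{2}{261}} = \frac{14021}{\frac{58727}{261}} = 14021 \cdot \frac{261}{58727} = \frac{3659481}{58727}$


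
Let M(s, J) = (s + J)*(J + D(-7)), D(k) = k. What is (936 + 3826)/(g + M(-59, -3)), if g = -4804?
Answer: -2381/2092 ≈ -1.1381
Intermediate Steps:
M(s, J) = (-7 + J)*(J + s) (M(s, J) = (s + J)*(J - 7) = (J + s)*(-7 + J) = (-7 + J)*(J + s))
(936 + 3826)/(g + M(-59, -3)) = (936 + 3826)/(-4804 + ((-3)**2 - 7*(-3) - 7*(-59) - 3*(-59))) = 4762/(-4804 + (9 + 21 + 413 + 177)) = 4762/(-4804 + 620) = 4762/(-4184) = 4762*(-1/4184) = -2381/2092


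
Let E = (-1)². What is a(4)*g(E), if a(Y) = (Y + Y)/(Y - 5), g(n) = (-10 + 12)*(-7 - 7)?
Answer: 224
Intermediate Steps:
E = 1
g(n) = -28 (g(n) = 2*(-14) = -28)
a(Y) = 2*Y/(-5 + Y) (a(Y) = (2*Y)/(-5 + Y) = 2*Y/(-5 + Y))
a(4)*g(E) = (2*4/(-5 + 4))*(-28) = (2*4/(-1))*(-28) = (2*4*(-1))*(-28) = -8*(-28) = 224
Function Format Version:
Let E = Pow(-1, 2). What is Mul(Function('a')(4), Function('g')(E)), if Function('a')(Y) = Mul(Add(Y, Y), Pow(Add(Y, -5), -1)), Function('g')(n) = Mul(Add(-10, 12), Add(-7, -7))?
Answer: 224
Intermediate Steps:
E = 1
Function('g')(n) = -28 (Function('g')(n) = Mul(2, -14) = -28)
Function('a')(Y) = Mul(2, Y, Pow(Add(-5, Y), -1)) (Function('a')(Y) = Mul(Mul(2, Y), Pow(Add(-5, Y), -1)) = Mul(2, Y, Pow(Add(-5, Y), -1)))
Mul(Function('a')(4), Function('g')(E)) = Mul(Mul(2, 4, Pow(Add(-5, 4), -1)), -28) = Mul(Mul(2, 4, Pow(-1, -1)), -28) = Mul(Mul(2, 4, -1), -28) = Mul(-8, -28) = 224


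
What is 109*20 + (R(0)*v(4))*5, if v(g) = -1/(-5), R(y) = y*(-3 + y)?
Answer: 2180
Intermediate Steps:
v(g) = 1/5 (v(g) = -1*(-1/5) = 1/5)
109*20 + (R(0)*v(4))*5 = 109*20 + ((0*(-3 + 0))*(1/5))*5 = 2180 + ((0*(-3))*(1/5))*5 = 2180 + (0*(1/5))*5 = 2180 + 0*5 = 2180 + 0 = 2180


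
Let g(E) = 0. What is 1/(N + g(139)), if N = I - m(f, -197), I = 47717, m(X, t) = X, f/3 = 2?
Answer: 1/47711 ≈ 2.0960e-5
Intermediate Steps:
f = 6 (f = 3*2 = 6)
N = 47711 (N = 47717 - 1*6 = 47717 - 6 = 47711)
1/(N + g(139)) = 1/(47711 + 0) = 1/47711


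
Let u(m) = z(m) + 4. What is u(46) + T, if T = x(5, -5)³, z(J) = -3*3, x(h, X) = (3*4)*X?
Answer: -216005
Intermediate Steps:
x(h, X) = 12*X
z(J) = -9
u(m) = -5 (u(m) = -9 + 4 = -5)
T = -216000 (T = (12*(-5))³ = (-60)³ = -216000)
u(46) + T = -5 - 216000 = -216005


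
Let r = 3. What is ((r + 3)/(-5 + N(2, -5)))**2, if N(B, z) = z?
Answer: 9/25 ≈ 0.36000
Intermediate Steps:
((r + 3)/(-5 + N(2, -5)))**2 = ((3 + 3)/(-5 - 5))**2 = (6/(-10))**2 = (6*(-1/10))**2 = (-3/5)**2 = 9/25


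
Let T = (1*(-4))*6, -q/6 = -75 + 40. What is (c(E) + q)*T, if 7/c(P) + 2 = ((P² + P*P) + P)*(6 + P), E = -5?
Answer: -216888/43 ≈ -5043.9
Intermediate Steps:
q = 210 (q = -6*(-75 + 40) = -6*(-35) = 210)
T = -24 (T = -4*6 = -24)
c(P) = 7/(-2 + (6 + P)*(P + 2*P²)) (c(P) = 7/(-2 + ((P² + P*P) + P)*(6 + P)) = 7/(-2 + ((P² + P²) + P)*(6 + P)) = 7/(-2 + (2*P² + P)*(6 + P)) = 7/(-2 + (P + 2*P²)*(6 + P)) = 7/(-2 + (6 + P)*(P + 2*P²)))
(c(E) + q)*T = (7/(-2 + 2*(-5)³ + 6*(-5) + 13*(-5)²) + 210)*(-24) = (7/(-2 + 2*(-125) - 30 + 13*25) + 210)*(-24) = (7/(-2 - 250 - 30 + 325) + 210)*(-24) = (7/43 + 210)*(-24) = (9037/43)*(-24) = -216888/43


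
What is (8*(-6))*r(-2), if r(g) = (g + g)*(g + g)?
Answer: -768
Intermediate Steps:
r(g) = 4*g**2 (r(g) = (2*g)*(2*g) = 4*g**2)
(8*(-6))*r(-2) = (8*(-6))*(4*(-2)**2) = -192*4 = -48*16 = -768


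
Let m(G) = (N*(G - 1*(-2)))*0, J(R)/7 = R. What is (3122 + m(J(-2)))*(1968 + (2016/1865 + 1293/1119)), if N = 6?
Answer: 11471760902/1865 ≈ 6.1511e+6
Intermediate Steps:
J(R) = 7*R
m(G) = 0 (m(G) = (6*(G - 1*(-2)))*0 = (6*(G + 2))*0 = (6*(2 + G))*0 = (12 + 6*G)*0 = 0)
(3122 + m(J(-2)))*(1968 + (2016/1865 + 1293/1119)) = (3122 + 0)*(1968 + (2016/1865 + 1293/1119)) = 3122*(1968 + (2016*(1/1865) + 1293*(1/1119))) = 3122*(1968 + (2016/1865 + 431/373)) = 3122*(1968 + 4171/1865) = 3122*(3674491/1865) = 11471760902/1865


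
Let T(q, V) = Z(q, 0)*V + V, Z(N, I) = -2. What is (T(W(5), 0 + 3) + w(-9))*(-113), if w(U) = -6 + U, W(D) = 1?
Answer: 2034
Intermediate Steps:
T(q, V) = -V (T(q, V) = -2*V + V = -V)
(T(W(5), 0 + 3) + w(-9))*(-113) = (-(0 + 3) + (-6 - 9))*(-113) = (-1*3 - 15)*(-113) = (-3 - 15)*(-113) = -18*(-113) = 2034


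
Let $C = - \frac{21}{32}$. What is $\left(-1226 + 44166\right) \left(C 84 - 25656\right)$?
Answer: $- \frac{2208071415}{2} \approx -1.104 \cdot 10^{9}$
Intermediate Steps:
$C = - \frac{21}{32}$ ($C = \left(-21\right) \frac{1}{32} = - \frac{21}{32} \approx -0.65625$)
$\left(-1226 + 44166\right) \left(C 84 - 25656\right) = \left(-1226 + 44166\right) \left(\left(- \frac{21}{32}\right) 84 - 25656\right) = 42940 \left(- \frac{441}{8} - 25656\right) = 42940 \left(- \frac{205689}{8}\right) = - \frac{2208071415}{2}$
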